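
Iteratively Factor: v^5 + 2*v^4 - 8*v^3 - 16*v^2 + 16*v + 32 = (v + 2)*(v^4 - 8*v^2 + 16) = (v + 2)^2*(v^3 - 2*v^2 - 4*v + 8) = (v - 2)*(v + 2)^2*(v^2 - 4) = (v - 2)*(v + 2)^3*(v - 2)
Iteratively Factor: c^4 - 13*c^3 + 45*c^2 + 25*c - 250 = (c - 5)*(c^3 - 8*c^2 + 5*c + 50) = (c - 5)*(c + 2)*(c^2 - 10*c + 25) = (c - 5)^2*(c + 2)*(c - 5)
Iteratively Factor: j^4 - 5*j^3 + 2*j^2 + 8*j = (j - 4)*(j^3 - j^2 - 2*j) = (j - 4)*(j + 1)*(j^2 - 2*j) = (j - 4)*(j - 2)*(j + 1)*(j)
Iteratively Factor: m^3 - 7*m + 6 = (m - 1)*(m^2 + m - 6) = (m - 1)*(m + 3)*(m - 2)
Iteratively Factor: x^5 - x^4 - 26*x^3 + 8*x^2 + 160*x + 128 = (x - 4)*(x^4 + 3*x^3 - 14*x^2 - 48*x - 32) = (x - 4)*(x + 2)*(x^3 + x^2 - 16*x - 16) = (x - 4)*(x + 2)*(x + 4)*(x^2 - 3*x - 4) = (x - 4)*(x + 1)*(x + 2)*(x + 4)*(x - 4)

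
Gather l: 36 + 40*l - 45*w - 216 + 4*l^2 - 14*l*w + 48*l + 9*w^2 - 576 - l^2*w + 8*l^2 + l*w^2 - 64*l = l^2*(12 - w) + l*(w^2 - 14*w + 24) + 9*w^2 - 45*w - 756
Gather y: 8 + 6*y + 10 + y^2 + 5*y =y^2 + 11*y + 18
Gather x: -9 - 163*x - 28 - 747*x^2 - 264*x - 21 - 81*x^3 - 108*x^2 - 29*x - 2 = -81*x^3 - 855*x^2 - 456*x - 60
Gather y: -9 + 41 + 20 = 52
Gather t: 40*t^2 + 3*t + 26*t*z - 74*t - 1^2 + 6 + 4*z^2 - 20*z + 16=40*t^2 + t*(26*z - 71) + 4*z^2 - 20*z + 21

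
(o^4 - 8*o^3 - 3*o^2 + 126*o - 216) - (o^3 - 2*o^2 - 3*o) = o^4 - 9*o^3 - o^2 + 129*o - 216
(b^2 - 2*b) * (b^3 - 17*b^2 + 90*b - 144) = b^5 - 19*b^4 + 124*b^3 - 324*b^2 + 288*b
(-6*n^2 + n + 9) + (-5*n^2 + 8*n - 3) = -11*n^2 + 9*n + 6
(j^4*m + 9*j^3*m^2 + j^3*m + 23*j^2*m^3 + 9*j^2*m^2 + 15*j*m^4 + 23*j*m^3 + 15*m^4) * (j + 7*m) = j^5*m + 16*j^4*m^2 + j^4*m + 86*j^3*m^3 + 16*j^3*m^2 + 176*j^2*m^4 + 86*j^2*m^3 + 105*j*m^5 + 176*j*m^4 + 105*m^5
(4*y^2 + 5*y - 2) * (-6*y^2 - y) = -24*y^4 - 34*y^3 + 7*y^2 + 2*y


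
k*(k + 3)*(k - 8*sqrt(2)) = k^3 - 8*sqrt(2)*k^2 + 3*k^2 - 24*sqrt(2)*k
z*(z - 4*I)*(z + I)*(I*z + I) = I*z^4 + 3*z^3 + I*z^3 + 3*z^2 + 4*I*z^2 + 4*I*z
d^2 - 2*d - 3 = (d - 3)*(d + 1)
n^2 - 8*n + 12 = (n - 6)*(n - 2)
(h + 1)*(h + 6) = h^2 + 7*h + 6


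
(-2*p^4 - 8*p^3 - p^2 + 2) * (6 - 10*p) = 20*p^5 + 68*p^4 - 38*p^3 - 6*p^2 - 20*p + 12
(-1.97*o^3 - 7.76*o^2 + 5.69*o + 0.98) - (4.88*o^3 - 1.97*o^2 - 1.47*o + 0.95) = -6.85*o^3 - 5.79*o^2 + 7.16*o + 0.03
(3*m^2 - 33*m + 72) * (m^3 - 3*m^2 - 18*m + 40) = 3*m^5 - 42*m^4 + 117*m^3 + 498*m^2 - 2616*m + 2880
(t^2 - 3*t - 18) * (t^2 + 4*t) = t^4 + t^3 - 30*t^2 - 72*t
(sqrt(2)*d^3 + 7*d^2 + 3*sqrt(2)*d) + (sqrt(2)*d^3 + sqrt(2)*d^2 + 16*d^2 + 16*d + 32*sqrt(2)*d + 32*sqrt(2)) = 2*sqrt(2)*d^3 + sqrt(2)*d^2 + 23*d^2 + 16*d + 35*sqrt(2)*d + 32*sqrt(2)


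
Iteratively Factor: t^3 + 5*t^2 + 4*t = (t)*(t^2 + 5*t + 4) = t*(t + 4)*(t + 1)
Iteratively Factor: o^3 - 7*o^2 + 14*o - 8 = (o - 2)*(o^2 - 5*o + 4) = (o - 2)*(o - 1)*(o - 4)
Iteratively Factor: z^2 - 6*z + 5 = (z - 5)*(z - 1)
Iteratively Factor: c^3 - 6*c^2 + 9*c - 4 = (c - 1)*(c^2 - 5*c + 4) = (c - 1)^2*(c - 4)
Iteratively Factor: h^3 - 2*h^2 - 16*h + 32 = (h + 4)*(h^2 - 6*h + 8) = (h - 2)*(h + 4)*(h - 4)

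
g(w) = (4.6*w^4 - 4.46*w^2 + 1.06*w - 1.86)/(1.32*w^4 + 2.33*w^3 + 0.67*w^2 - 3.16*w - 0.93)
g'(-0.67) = -6.82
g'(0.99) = 558.76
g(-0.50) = -5.29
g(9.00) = 2.87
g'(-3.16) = 0.35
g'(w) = (18.4*w^3 - 8.92*w + 1.06)/(1.32*w^4 + 2.33*w^3 + 0.67*w^2 - 3.16*w - 0.93) + (-5.28*w^3 - 6.99*w^2 - 1.34*w + 3.16)*(4.6*w^4 - 4.46*w^2 + 1.06*w - 1.86)/(1.32*w^4 + 2.33*w^3 + 0.67*w^2 - 3.16*w - 0.93)^2 = (10.718*w^6 + 17.9384*w^5 - 37.4138*w^4 - 12.2308*w^3 + 26.3848*w^2 + 10.788*w - 6.8634)/(1.7424*w^8 + 6.1512*w^7 + 7.1977*w^6 - 5.2202*w^5 - 16.7319*w^4 - 8.5682*w^3 + 8.7394*w^2 + 5.8776*w + 0.8649)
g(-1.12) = -0.62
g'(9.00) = 0.06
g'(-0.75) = -5.84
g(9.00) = 2.87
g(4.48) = 2.39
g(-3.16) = 5.54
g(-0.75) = -2.96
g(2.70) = 1.91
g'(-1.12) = -7.48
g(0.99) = -6.01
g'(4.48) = 0.19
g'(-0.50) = -18.52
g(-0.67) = -3.46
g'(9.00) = 0.06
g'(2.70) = 0.38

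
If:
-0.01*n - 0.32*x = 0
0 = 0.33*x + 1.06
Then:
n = 102.79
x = -3.21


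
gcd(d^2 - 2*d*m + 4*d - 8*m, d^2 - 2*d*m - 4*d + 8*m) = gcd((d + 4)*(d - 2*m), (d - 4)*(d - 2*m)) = d - 2*m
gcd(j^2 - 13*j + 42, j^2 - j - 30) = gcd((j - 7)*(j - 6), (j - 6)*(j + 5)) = j - 6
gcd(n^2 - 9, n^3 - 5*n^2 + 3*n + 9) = n - 3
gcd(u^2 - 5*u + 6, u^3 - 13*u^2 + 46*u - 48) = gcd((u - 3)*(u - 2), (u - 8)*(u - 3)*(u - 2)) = u^2 - 5*u + 6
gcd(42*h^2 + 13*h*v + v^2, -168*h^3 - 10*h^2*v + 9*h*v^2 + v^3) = 42*h^2 + 13*h*v + v^2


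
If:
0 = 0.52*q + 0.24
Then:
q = -0.46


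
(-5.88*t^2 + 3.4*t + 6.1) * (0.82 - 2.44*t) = 14.3472*t^3 - 13.1176*t^2 - 12.096*t + 5.002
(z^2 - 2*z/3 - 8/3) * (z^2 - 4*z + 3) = z^4 - 14*z^3/3 + 3*z^2 + 26*z/3 - 8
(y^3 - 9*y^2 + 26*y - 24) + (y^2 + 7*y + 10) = y^3 - 8*y^2 + 33*y - 14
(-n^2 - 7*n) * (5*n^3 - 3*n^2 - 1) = -5*n^5 - 32*n^4 + 21*n^3 + n^2 + 7*n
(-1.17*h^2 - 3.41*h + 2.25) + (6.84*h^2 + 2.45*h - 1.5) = 5.67*h^2 - 0.96*h + 0.75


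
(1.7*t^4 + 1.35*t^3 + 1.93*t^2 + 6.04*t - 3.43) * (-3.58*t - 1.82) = -6.086*t^5 - 7.927*t^4 - 9.3664*t^3 - 25.1358*t^2 + 1.2866*t + 6.2426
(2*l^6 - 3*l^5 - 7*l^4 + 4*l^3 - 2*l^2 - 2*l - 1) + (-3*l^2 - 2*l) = 2*l^6 - 3*l^5 - 7*l^4 + 4*l^3 - 5*l^2 - 4*l - 1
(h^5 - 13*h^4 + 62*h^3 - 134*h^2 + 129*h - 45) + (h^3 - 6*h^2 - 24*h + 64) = h^5 - 13*h^4 + 63*h^3 - 140*h^2 + 105*h + 19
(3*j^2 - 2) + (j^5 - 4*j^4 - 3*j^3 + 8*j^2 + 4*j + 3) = j^5 - 4*j^4 - 3*j^3 + 11*j^2 + 4*j + 1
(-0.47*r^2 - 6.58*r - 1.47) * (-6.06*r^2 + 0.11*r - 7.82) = 2.8482*r^4 + 39.8231*r^3 + 11.8598*r^2 + 51.2939*r + 11.4954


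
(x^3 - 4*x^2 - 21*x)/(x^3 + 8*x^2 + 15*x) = (x - 7)/(x + 5)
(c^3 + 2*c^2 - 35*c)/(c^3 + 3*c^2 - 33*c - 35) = c/(c + 1)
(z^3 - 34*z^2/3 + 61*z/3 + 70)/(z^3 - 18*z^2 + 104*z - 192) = (3*z^2 - 16*z - 35)/(3*(z^2 - 12*z + 32))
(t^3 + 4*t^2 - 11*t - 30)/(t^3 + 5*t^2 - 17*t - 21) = (t^2 + 7*t + 10)/(t^2 + 8*t + 7)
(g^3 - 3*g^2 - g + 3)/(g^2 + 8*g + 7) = (g^2 - 4*g + 3)/(g + 7)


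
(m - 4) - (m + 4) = -8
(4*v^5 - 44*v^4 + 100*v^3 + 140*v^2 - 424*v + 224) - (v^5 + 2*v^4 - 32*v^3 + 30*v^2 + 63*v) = 3*v^5 - 46*v^4 + 132*v^3 + 110*v^2 - 487*v + 224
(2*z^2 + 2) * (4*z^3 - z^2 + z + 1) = 8*z^5 - 2*z^4 + 10*z^3 + 2*z + 2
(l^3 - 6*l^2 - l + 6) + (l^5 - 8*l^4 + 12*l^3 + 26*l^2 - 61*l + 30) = l^5 - 8*l^4 + 13*l^3 + 20*l^2 - 62*l + 36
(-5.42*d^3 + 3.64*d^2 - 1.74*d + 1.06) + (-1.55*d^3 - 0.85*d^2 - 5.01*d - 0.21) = -6.97*d^3 + 2.79*d^2 - 6.75*d + 0.85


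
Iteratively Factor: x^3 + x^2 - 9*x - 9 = (x + 3)*(x^2 - 2*x - 3) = (x - 3)*(x + 3)*(x + 1)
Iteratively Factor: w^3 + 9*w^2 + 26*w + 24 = (w + 3)*(w^2 + 6*w + 8) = (w + 3)*(w + 4)*(w + 2)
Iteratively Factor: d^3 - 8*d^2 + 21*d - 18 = (d - 2)*(d^2 - 6*d + 9) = (d - 3)*(d - 2)*(d - 3)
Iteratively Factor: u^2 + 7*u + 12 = (u + 3)*(u + 4)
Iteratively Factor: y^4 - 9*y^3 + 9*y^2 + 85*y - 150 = (y - 2)*(y^3 - 7*y^2 - 5*y + 75) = (y - 5)*(y - 2)*(y^2 - 2*y - 15) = (y - 5)*(y - 2)*(y + 3)*(y - 5)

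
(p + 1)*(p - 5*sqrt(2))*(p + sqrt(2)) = p^3 - 4*sqrt(2)*p^2 + p^2 - 10*p - 4*sqrt(2)*p - 10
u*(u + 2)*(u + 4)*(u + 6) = u^4 + 12*u^3 + 44*u^2 + 48*u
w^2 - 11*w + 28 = (w - 7)*(w - 4)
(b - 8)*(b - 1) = b^2 - 9*b + 8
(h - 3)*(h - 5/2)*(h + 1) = h^3 - 9*h^2/2 + 2*h + 15/2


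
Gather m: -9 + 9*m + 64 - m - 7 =8*m + 48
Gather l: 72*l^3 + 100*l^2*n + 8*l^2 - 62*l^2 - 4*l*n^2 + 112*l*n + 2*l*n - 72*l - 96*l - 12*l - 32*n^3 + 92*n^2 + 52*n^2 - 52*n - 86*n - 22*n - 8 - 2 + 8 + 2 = 72*l^3 + l^2*(100*n - 54) + l*(-4*n^2 + 114*n - 180) - 32*n^3 + 144*n^2 - 160*n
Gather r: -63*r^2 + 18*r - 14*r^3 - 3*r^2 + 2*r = -14*r^3 - 66*r^2 + 20*r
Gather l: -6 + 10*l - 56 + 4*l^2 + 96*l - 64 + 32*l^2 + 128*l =36*l^2 + 234*l - 126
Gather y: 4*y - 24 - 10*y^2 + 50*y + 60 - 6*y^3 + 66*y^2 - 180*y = -6*y^3 + 56*y^2 - 126*y + 36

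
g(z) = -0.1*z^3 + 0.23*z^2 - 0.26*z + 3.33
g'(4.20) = -3.62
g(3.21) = 1.56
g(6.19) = -13.18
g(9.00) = -53.28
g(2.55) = 2.50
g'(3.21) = -1.87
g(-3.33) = 10.44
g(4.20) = -1.11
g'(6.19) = -8.91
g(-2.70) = 7.68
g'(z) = -0.3*z^2 + 0.46*z - 0.26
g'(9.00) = -20.42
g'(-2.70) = -3.69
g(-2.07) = 5.74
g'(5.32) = -6.30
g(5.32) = -6.60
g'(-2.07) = -2.50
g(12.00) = -139.47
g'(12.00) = -37.94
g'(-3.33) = -5.12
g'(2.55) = -1.04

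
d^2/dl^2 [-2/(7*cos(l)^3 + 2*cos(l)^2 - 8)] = ((21*cos(l) + 4)^2*(cos(4*l) - 1) - (21*cos(l) + 16*cos(2*l) + 63*cos(3*l))*(7*cos(l)^3 + 2*cos(l)^2 - 8))/(2*(7*cos(l)^3 + 2*cos(l)^2 - 8)^3)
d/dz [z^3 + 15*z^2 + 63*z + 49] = 3*z^2 + 30*z + 63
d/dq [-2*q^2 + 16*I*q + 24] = -4*q + 16*I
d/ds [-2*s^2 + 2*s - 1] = 2 - 4*s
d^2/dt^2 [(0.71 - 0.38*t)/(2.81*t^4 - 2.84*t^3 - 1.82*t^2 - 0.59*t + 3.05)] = (-36.006216*t^7 + 160.645452*t^6 - 176.711712*t^5 - 12.20544*t^4 + 117.900964*t^3 - 91.2705*t^2 + 28.818228*t + 7.009102)/(22.188041*t^12 - 67.274772*t^11 + 24.880302*t^10 + 50.263567*t^9 + 84.385287*t^8 - 170.434812*t^7 - 41.181257*t^6 + 55.42071*t^5 + 137.491389*t^4 - 59.812139*t^3 - 47.606535*t^2 - 16.465425*t + 28.372625)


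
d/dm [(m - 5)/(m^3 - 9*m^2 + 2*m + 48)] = (m^3 - 9*m^2 + 2*m - (m - 5)*(3*m^2 - 18*m + 2) + 48)/(m^3 - 9*m^2 + 2*m + 48)^2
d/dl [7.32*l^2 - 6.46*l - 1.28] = 14.64*l - 6.46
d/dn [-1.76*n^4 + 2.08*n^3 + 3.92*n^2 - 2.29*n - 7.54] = -7.04*n^3 + 6.24*n^2 + 7.84*n - 2.29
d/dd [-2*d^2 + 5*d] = 5 - 4*d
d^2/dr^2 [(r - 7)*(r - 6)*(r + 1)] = 6*r - 24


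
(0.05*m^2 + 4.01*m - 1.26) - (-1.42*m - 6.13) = 0.05*m^2 + 5.43*m + 4.87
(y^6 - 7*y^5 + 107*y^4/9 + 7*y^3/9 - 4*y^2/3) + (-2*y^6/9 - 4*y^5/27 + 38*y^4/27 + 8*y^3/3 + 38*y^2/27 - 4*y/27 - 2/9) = 7*y^6/9 - 193*y^5/27 + 359*y^4/27 + 31*y^3/9 + 2*y^2/27 - 4*y/27 - 2/9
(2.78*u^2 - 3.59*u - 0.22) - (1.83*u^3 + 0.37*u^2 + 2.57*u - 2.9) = -1.83*u^3 + 2.41*u^2 - 6.16*u + 2.68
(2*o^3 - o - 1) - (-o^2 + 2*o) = 2*o^3 + o^2 - 3*o - 1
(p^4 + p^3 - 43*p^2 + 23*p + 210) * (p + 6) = p^5 + 7*p^4 - 37*p^3 - 235*p^2 + 348*p + 1260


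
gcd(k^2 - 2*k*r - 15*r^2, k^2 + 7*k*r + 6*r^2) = 1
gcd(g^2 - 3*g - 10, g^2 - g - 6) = g + 2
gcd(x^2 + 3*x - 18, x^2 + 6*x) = x + 6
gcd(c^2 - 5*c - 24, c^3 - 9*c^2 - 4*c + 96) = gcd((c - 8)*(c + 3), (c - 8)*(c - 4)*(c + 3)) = c^2 - 5*c - 24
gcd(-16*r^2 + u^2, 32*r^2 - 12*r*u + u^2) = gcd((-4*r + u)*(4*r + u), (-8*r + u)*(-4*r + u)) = 4*r - u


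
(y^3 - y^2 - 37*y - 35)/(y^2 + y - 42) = (y^3 - y^2 - 37*y - 35)/(y^2 + y - 42)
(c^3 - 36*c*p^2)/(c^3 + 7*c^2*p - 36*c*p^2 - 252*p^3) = c/(c + 7*p)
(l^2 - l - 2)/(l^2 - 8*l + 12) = (l + 1)/(l - 6)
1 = 1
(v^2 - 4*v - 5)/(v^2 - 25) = (v + 1)/(v + 5)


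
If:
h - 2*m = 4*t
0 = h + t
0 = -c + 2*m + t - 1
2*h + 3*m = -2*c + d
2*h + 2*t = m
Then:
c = -1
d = -2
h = 0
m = 0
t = 0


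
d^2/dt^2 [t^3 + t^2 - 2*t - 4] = 6*t + 2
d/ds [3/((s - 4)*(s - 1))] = 3*(5 - 2*s)/(s^4 - 10*s^3 + 33*s^2 - 40*s + 16)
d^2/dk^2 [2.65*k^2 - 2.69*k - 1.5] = 5.30000000000000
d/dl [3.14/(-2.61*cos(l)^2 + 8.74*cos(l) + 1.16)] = (27.4436 - 16.3908*cos(l))*sin(l)/(-2.61*cos(l)^2 + 8.74*cos(l) + 1.16)^2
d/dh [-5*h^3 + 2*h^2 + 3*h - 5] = -15*h^2 + 4*h + 3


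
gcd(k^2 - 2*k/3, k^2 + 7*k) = k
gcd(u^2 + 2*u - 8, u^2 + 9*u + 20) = u + 4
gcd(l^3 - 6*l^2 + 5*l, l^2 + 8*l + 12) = 1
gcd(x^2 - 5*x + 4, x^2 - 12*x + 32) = x - 4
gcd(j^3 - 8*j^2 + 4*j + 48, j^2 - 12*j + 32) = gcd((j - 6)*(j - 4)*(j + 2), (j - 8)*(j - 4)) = j - 4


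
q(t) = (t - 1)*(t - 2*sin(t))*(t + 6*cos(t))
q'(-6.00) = -31.03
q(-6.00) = -10.97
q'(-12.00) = -348.53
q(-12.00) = -1178.93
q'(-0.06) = 6.53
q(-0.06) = -0.38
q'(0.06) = 5.34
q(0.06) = 0.34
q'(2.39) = -13.27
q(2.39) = -2.84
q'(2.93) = -25.38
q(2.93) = -14.22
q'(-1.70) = 2.38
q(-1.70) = 1.89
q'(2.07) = -3.37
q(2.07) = -0.27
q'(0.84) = -3.25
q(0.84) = 0.50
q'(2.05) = -2.89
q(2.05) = -0.21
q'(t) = (1 - 6*sin(t))*(t - 1)*(t - 2*sin(t)) + (1 - 2*cos(t))*(t - 1)*(t + 6*cos(t)) + (t - 2*sin(t))*(t + 6*cos(t))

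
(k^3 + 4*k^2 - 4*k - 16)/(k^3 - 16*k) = (k^2 - 4)/(k*(k - 4))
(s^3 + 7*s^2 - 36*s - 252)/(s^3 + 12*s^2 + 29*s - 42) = (s - 6)/(s - 1)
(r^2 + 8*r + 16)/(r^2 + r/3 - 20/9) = 9*(r^2 + 8*r + 16)/(9*r^2 + 3*r - 20)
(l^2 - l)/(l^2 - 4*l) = (l - 1)/(l - 4)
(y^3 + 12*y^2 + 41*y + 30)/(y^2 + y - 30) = (y^2 + 6*y + 5)/(y - 5)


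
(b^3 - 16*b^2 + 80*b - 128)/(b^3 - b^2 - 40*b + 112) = (b - 8)/(b + 7)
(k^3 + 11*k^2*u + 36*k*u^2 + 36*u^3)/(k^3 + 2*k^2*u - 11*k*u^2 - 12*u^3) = (k^3 + 11*k^2*u + 36*k*u^2 + 36*u^3)/(k^3 + 2*k^2*u - 11*k*u^2 - 12*u^3)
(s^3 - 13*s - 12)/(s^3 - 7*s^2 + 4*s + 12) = (s^2 - s - 12)/(s^2 - 8*s + 12)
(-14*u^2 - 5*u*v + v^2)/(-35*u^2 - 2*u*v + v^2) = (2*u + v)/(5*u + v)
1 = 1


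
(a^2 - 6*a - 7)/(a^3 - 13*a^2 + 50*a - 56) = (a + 1)/(a^2 - 6*a + 8)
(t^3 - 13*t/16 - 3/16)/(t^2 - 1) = (t^2 + t + 3/16)/(t + 1)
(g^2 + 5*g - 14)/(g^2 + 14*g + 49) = (g - 2)/(g + 7)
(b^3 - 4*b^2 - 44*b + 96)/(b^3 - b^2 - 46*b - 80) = (b^2 + 4*b - 12)/(b^2 + 7*b + 10)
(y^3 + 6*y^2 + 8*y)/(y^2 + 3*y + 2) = y*(y + 4)/(y + 1)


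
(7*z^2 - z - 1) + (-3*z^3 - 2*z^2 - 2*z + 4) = -3*z^3 + 5*z^2 - 3*z + 3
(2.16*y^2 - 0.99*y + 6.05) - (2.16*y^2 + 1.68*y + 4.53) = 1.52 - 2.67*y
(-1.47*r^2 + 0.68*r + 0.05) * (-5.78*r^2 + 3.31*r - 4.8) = 8.4966*r^4 - 8.7961*r^3 + 9.0178*r^2 - 3.0985*r - 0.24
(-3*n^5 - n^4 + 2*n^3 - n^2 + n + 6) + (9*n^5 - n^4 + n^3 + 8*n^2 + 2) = 6*n^5 - 2*n^4 + 3*n^3 + 7*n^2 + n + 8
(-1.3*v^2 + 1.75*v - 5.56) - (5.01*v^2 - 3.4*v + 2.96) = -6.31*v^2 + 5.15*v - 8.52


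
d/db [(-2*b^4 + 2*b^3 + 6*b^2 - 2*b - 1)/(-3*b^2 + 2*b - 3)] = 2*(6*b^5 - 9*b^4 + 16*b^3 - 6*b^2 - 21*b + 4)/(9*b^4 - 12*b^3 + 22*b^2 - 12*b + 9)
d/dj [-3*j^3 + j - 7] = 1 - 9*j^2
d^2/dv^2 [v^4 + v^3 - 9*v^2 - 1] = 12*v^2 + 6*v - 18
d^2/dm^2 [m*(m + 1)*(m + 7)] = 6*m + 16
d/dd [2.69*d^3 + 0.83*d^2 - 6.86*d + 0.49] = 8.07*d^2 + 1.66*d - 6.86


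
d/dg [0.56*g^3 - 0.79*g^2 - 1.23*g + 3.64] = 1.68*g^2 - 1.58*g - 1.23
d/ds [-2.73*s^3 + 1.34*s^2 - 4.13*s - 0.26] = -8.19*s^2 + 2.68*s - 4.13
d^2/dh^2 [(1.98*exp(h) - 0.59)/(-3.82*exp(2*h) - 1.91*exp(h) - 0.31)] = (-28.892952*exp(4*h) + 48.88454*exp(3*h) + 26.98257*exp(2*h) + 0.530024999999999*exp(h) - 0.539617)*exp(h)/(55.742968*exp(6*h) + 83.614452*exp(5*h) + 55.378158*exp(4*h) + 20.538803*exp(3*h) + 4.494039*exp(2*h) + 0.550653*exp(h) + 0.029791)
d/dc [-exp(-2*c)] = 2*exp(-2*c)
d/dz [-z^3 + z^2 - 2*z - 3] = -3*z^2 + 2*z - 2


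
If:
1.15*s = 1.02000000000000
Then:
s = 0.89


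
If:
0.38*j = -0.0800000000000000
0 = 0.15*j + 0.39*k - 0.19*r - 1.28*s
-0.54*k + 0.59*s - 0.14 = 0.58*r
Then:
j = -0.21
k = 2.59884428223844*s - 0.025195287488795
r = -1.40237226277372*s - 0.217921628889743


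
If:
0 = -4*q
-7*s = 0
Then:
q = 0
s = 0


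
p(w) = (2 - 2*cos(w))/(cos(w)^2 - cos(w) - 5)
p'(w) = (2 - 2*cos(w))*(2*sin(w)*cos(w) - sin(w))/(cos(w)^2 - cos(w) - 5)^2 + 2*sin(w)/(cos(w)^2 - cos(w) - 5)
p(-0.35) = -0.02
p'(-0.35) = 0.13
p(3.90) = -0.92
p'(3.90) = 0.78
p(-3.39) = -1.27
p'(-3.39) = -0.46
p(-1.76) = -0.50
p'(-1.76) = 0.55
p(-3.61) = -1.14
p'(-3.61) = -0.71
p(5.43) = -0.13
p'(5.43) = 0.28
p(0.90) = -0.14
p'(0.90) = -0.29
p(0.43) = -0.04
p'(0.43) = -0.16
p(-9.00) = -1.17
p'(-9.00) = 0.67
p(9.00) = -1.17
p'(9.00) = -0.67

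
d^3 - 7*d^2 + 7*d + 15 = (d - 5)*(d - 3)*(d + 1)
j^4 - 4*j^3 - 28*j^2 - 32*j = j*(j - 8)*(j + 2)^2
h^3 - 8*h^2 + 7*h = h*(h - 7)*(h - 1)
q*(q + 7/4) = q^2 + 7*q/4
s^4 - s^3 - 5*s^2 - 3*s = s*(s - 3)*(s + 1)^2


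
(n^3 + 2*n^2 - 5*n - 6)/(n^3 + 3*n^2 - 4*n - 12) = (n + 1)/(n + 2)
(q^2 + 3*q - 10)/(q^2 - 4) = (q + 5)/(q + 2)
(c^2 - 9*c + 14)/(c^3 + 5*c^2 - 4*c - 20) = (c - 7)/(c^2 + 7*c + 10)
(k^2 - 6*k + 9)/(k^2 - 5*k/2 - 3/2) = 2*(k - 3)/(2*k + 1)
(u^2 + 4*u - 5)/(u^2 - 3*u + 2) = (u + 5)/(u - 2)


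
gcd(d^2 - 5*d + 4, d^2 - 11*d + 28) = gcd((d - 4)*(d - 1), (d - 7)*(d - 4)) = d - 4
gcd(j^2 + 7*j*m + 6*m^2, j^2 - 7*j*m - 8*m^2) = j + m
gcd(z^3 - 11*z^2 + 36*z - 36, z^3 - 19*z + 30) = z^2 - 5*z + 6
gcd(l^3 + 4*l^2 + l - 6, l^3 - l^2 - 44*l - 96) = l + 3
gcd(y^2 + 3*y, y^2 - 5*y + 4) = 1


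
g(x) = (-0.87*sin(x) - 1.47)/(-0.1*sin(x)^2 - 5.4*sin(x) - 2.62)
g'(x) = (0.2*sin(x)*cos(x) + 5.4*cos(x))*(-0.87*sin(x) - 1.47)/(-0.1*sin(x)^2 - 5.4*sin(x) - 2.62)^2 - 0.87*cos(x)/(-0.1*sin(x)^2 - 5.4*sin(x) - 2.62) = (-0.294*sin(x) + 0.0435*cos(2*x) - 5.7021)*cos(x)/(0.1*sin(x)^2 + 5.4*sin(x) + 2.62)^2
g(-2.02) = -0.32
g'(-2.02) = 0.51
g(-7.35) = -0.35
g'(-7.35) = -0.64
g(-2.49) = -1.52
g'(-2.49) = 11.47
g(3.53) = 1.94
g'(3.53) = 14.82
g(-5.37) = 0.31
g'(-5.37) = -0.08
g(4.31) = -0.30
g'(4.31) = 0.42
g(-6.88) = -2.56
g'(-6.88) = -31.09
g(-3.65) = 0.36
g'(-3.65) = 0.18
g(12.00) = -4.03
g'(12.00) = -75.39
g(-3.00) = 0.72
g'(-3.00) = 1.61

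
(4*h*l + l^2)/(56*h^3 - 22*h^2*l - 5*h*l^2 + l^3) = l/(14*h^2 - 9*h*l + l^2)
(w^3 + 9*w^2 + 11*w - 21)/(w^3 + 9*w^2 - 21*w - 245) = (w^2 + 2*w - 3)/(w^2 + 2*w - 35)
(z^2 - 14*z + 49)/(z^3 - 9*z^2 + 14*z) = (z - 7)/(z*(z - 2))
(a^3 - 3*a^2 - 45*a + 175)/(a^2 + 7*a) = a - 10 + 25/a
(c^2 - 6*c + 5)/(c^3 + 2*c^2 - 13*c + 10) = (c - 5)/(c^2 + 3*c - 10)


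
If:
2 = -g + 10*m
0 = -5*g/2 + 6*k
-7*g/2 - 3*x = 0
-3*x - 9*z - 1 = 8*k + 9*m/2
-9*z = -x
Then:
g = 114/53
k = 95/106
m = 22/53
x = -133/53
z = -133/477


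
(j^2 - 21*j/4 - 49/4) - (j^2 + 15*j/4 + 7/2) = -9*j - 63/4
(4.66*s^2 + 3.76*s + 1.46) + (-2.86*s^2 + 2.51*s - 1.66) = 1.8*s^2 + 6.27*s - 0.2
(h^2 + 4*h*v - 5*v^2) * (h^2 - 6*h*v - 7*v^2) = h^4 - 2*h^3*v - 36*h^2*v^2 + 2*h*v^3 + 35*v^4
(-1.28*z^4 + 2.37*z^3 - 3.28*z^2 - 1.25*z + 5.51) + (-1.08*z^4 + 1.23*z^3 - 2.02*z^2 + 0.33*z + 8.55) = -2.36*z^4 + 3.6*z^3 - 5.3*z^2 - 0.92*z + 14.06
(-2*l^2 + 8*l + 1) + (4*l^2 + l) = 2*l^2 + 9*l + 1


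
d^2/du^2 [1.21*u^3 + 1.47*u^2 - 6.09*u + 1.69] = 7.26*u + 2.94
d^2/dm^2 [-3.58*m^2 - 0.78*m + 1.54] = -7.16000000000000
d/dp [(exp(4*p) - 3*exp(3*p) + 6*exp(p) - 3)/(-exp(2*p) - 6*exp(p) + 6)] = (-2*exp(5*p) - 15*exp(4*p) + 60*exp(3*p) - 48*exp(2*p) - 6*exp(p) + 18)*exp(p)/(exp(4*p) + 12*exp(3*p) + 24*exp(2*p) - 72*exp(p) + 36)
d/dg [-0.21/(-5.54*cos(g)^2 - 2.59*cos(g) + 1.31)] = (2.3268*cos(g) + 0.5439)*sin(g)/(5.54*cos(g)^2 + 2.59*cos(g) - 1.31)^2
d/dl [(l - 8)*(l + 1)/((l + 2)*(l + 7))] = 2*(8*l^2 + 22*l - 13)/(l^4 + 18*l^3 + 109*l^2 + 252*l + 196)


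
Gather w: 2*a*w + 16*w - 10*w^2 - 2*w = -10*w^2 + w*(2*a + 14)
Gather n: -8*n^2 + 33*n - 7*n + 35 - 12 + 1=-8*n^2 + 26*n + 24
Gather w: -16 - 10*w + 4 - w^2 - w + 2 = -w^2 - 11*w - 10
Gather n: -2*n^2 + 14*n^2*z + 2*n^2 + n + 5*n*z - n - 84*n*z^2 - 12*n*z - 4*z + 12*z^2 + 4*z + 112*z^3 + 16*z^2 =14*n^2*z + n*(-84*z^2 - 7*z) + 112*z^3 + 28*z^2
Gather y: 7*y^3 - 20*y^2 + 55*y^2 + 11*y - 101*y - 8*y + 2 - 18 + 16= 7*y^3 + 35*y^2 - 98*y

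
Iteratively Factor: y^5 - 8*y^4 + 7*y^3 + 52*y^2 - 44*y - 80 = (y - 4)*(y^4 - 4*y^3 - 9*y^2 + 16*y + 20) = (y - 4)*(y + 1)*(y^3 - 5*y^2 - 4*y + 20) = (y - 4)*(y - 2)*(y + 1)*(y^2 - 3*y - 10) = (y - 5)*(y - 4)*(y - 2)*(y + 1)*(y + 2)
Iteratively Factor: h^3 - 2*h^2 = (h)*(h^2 - 2*h) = h^2*(h - 2)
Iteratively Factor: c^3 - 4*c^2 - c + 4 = (c + 1)*(c^2 - 5*c + 4) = (c - 4)*(c + 1)*(c - 1)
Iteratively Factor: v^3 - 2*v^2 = (v)*(v^2 - 2*v) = v*(v - 2)*(v)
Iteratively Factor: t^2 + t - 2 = (t + 2)*(t - 1)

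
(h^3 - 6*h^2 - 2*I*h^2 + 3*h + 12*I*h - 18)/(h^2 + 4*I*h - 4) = (h^3 + h^2*(-6 - 2*I) + h*(3 + 12*I) - 18)/(h^2 + 4*I*h - 4)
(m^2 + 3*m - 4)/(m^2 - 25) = (m^2 + 3*m - 4)/(m^2 - 25)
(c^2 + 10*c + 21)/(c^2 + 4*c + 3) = (c + 7)/(c + 1)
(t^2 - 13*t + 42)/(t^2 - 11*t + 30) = (t - 7)/(t - 5)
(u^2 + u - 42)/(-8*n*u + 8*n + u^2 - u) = (-u^2 - u + 42)/(8*n*u - 8*n - u^2 + u)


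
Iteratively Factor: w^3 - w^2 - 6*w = (w + 2)*(w^2 - 3*w) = w*(w + 2)*(w - 3)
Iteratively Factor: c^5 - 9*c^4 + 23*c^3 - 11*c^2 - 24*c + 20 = (c - 2)*(c^4 - 7*c^3 + 9*c^2 + 7*c - 10) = (c - 2)^2*(c^3 - 5*c^2 - c + 5) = (c - 2)^2*(c - 1)*(c^2 - 4*c - 5) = (c - 2)^2*(c - 1)*(c + 1)*(c - 5)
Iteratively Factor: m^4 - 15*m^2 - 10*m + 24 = (m - 4)*(m^3 + 4*m^2 + m - 6) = (m - 4)*(m - 1)*(m^2 + 5*m + 6) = (m - 4)*(m - 1)*(m + 3)*(m + 2)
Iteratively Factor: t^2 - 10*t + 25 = (t - 5)*(t - 5)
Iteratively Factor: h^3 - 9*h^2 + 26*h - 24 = (h - 3)*(h^2 - 6*h + 8) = (h - 4)*(h - 3)*(h - 2)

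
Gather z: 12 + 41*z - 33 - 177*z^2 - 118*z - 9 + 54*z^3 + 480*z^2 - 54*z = 54*z^3 + 303*z^2 - 131*z - 30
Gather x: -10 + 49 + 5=44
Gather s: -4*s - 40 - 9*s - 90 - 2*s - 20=-15*s - 150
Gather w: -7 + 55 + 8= 56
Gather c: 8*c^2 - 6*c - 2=8*c^2 - 6*c - 2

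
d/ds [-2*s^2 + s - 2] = 1 - 4*s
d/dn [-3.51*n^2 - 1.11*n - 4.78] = -7.02*n - 1.11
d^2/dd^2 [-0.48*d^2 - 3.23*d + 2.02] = -0.960000000000000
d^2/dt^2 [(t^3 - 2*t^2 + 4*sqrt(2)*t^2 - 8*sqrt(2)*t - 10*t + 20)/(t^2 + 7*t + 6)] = 2*(-36*sqrt(2)*t^3 + 47*t^3 - 72*sqrt(2)*t^2 + 222*t^2 + 144*sqrt(2)*t + 708*t + 480*sqrt(2) + 1208)/(t^6 + 21*t^5 + 165*t^4 + 595*t^3 + 990*t^2 + 756*t + 216)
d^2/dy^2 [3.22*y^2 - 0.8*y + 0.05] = 6.44000000000000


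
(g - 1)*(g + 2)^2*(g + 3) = g^4 + 6*g^3 + 9*g^2 - 4*g - 12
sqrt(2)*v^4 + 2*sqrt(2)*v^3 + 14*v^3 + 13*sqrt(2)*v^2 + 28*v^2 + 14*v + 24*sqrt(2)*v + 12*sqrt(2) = (v + 1)*(v + sqrt(2))*(v + 6*sqrt(2))*(sqrt(2)*v + sqrt(2))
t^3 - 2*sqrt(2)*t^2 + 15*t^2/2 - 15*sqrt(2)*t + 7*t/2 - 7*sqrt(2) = (t + 1/2)*(t + 7)*(t - 2*sqrt(2))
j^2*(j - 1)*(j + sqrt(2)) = j^4 - j^3 + sqrt(2)*j^3 - sqrt(2)*j^2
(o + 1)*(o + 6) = o^2 + 7*o + 6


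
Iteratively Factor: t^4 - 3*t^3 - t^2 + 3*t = (t + 1)*(t^3 - 4*t^2 + 3*t) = t*(t + 1)*(t^2 - 4*t + 3) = t*(t - 3)*(t + 1)*(t - 1)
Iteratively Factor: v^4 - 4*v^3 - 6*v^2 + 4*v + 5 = (v - 5)*(v^3 + v^2 - v - 1) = (v - 5)*(v + 1)*(v^2 - 1) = (v - 5)*(v - 1)*(v + 1)*(v + 1)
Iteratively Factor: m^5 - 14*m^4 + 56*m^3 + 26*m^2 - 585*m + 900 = (m - 5)*(m^4 - 9*m^3 + 11*m^2 + 81*m - 180) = (m - 5)*(m - 4)*(m^3 - 5*m^2 - 9*m + 45) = (m - 5)*(m - 4)*(m + 3)*(m^2 - 8*m + 15) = (m - 5)*(m - 4)*(m - 3)*(m + 3)*(m - 5)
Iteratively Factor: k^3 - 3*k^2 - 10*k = (k + 2)*(k^2 - 5*k) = k*(k + 2)*(k - 5)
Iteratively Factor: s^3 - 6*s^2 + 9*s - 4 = (s - 4)*(s^2 - 2*s + 1) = (s - 4)*(s - 1)*(s - 1)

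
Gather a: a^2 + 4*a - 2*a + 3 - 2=a^2 + 2*a + 1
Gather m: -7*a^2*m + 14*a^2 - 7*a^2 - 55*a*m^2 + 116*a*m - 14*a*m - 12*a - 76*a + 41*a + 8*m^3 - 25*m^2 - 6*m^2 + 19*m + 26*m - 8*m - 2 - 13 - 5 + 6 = 7*a^2 - 47*a + 8*m^3 + m^2*(-55*a - 31) + m*(-7*a^2 + 102*a + 37) - 14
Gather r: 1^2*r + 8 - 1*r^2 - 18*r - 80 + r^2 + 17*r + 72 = 0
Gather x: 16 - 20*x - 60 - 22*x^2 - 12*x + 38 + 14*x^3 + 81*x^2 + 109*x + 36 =14*x^3 + 59*x^2 + 77*x + 30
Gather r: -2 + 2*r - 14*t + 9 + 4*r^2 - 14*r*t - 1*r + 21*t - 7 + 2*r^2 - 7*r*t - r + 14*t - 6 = 6*r^2 - 21*r*t + 21*t - 6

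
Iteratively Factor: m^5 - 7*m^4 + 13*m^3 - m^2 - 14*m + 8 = (m - 2)*(m^4 - 5*m^3 + 3*m^2 + 5*m - 4) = (m - 2)*(m - 1)*(m^3 - 4*m^2 - m + 4) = (m - 2)*(m - 1)*(m + 1)*(m^2 - 5*m + 4) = (m - 2)*(m - 1)^2*(m + 1)*(m - 4)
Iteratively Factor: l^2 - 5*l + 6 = (l - 2)*(l - 3)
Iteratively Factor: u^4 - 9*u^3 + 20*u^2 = (u - 4)*(u^3 - 5*u^2) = (u - 5)*(u - 4)*(u^2) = u*(u - 5)*(u - 4)*(u)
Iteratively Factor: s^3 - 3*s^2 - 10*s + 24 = (s - 4)*(s^2 + s - 6) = (s - 4)*(s - 2)*(s + 3)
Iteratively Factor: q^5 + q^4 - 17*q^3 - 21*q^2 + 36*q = (q - 1)*(q^4 + 2*q^3 - 15*q^2 - 36*q) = (q - 1)*(q + 3)*(q^3 - q^2 - 12*q) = (q - 1)*(q + 3)^2*(q^2 - 4*q) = q*(q - 1)*(q + 3)^2*(q - 4)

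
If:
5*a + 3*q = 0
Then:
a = -3*q/5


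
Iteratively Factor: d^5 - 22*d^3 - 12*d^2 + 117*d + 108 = (d + 3)*(d^4 - 3*d^3 - 13*d^2 + 27*d + 36) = (d - 3)*(d + 3)*(d^3 - 13*d - 12) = (d - 4)*(d - 3)*(d + 3)*(d^2 + 4*d + 3) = (d - 4)*(d - 3)*(d + 1)*(d + 3)*(d + 3)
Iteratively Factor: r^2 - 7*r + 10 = (r - 5)*(r - 2)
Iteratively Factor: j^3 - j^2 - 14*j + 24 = (j - 3)*(j^2 + 2*j - 8) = (j - 3)*(j - 2)*(j + 4)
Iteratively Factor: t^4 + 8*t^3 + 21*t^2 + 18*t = (t + 2)*(t^3 + 6*t^2 + 9*t) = (t + 2)*(t + 3)*(t^2 + 3*t) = t*(t + 2)*(t + 3)*(t + 3)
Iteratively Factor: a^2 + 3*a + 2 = (a + 1)*(a + 2)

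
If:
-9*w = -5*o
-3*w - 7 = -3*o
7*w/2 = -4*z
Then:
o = 21/4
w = 35/12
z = -245/96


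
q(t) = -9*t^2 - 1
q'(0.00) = 0.00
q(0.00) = -1.00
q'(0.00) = 0.00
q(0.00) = -1.00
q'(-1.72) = 30.96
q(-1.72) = -27.63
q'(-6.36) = 114.48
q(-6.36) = -365.05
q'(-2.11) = 37.98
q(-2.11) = -41.07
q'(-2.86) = 51.48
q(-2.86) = -74.62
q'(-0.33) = 5.94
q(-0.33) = -1.98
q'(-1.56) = 28.08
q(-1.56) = -22.90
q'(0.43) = -7.74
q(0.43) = -2.66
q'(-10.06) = 181.08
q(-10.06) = -911.83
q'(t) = -18*t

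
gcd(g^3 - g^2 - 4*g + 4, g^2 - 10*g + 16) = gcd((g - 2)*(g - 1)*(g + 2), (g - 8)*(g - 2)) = g - 2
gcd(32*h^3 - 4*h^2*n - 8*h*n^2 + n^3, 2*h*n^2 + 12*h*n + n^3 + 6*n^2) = 2*h + n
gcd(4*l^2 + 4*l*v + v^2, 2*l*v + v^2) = 2*l + v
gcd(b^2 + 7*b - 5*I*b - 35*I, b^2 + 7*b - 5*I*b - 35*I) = b^2 + b*(7 - 5*I) - 35*I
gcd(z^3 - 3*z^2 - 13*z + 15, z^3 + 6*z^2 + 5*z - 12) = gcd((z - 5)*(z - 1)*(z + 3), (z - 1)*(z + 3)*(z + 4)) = z^2 + 2*z - 3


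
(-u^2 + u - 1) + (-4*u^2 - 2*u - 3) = -5*u^2 - u - 4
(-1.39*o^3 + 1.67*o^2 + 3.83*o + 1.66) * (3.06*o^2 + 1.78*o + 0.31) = -4.2534*o^5 + 2.636*o^4 + 14.2615*o^3 + 12.4147*o^2 + 4.1421*o + 0.5146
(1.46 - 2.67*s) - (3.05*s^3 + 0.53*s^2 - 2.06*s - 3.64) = -3.05*s^3 - 0.53*s^2 - 0.61*s + 5.1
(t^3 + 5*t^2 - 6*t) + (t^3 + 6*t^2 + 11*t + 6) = 2*t^3 + 11*t^2 + 5*t + 6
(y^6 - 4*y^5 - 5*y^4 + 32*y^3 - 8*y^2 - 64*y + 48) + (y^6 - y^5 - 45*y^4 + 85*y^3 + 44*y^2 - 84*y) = 2*y^6 - 5*y^5 - 50*y^4 + 117*y^3 + 36*y^2 - 148*y + 48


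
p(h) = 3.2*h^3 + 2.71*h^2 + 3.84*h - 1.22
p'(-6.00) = 316.92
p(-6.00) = -617.90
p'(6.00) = 381.96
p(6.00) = 810.58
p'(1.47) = 32.55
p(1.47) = 20.45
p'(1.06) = 20.37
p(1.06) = 9.71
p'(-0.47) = 3.41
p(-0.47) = -2.76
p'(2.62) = 83.94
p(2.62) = 84.99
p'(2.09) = 57.10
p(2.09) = 47.86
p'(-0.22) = 3.11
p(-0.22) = -1.97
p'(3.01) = 107.13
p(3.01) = 122.16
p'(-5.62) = 276.59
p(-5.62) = -505.22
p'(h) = 9.6*h^2 + 5.42*h + 3.84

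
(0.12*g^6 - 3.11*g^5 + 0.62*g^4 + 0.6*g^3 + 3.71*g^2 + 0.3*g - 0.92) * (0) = 0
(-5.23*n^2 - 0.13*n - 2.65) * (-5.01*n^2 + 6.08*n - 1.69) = 26.2023*n^4 - 31.1471*n^3 + 21.3248*n^2 - 15.8923*n + 4.4785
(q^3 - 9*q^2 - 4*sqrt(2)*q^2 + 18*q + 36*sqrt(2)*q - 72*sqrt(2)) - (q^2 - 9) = q^3 - 10*q^2 - 4*sqrt(2)*q^2 + 18*q + 36*sqrt(2)*q - 72*sqrt(2) + 9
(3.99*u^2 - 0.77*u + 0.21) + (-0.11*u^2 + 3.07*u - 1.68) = 3.88*u^2 + 2.3*u - 1.47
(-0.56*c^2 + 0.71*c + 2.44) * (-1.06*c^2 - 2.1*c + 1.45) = 0.5936*c^4 + 0.4234*c^3 - 4.8894*c^2 - 4.0945*c + 3.538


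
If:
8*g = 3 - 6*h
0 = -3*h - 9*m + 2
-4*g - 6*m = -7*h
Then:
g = 19/96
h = 17/72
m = 31/216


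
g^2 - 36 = (g - 6)*(g + 6)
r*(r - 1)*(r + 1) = r^3 - r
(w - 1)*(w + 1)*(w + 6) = w^3 + 6*w^2 - w - 6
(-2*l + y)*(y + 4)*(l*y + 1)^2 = -2*l^3*y^3 - 8*l^3*y^2 + l^2*y^4 + 4*l^2*y^3 - 4*l^2*y^2 - 16*l^2*y + 2*l*y^3 + 8*l*y^2 - 2*l*y - 8*l + y^2 + 4*y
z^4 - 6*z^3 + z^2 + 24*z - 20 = (z - 5)*(z - 2)*(z - 1)*(z + 2)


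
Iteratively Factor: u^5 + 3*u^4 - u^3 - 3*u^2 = (u + 3)*(u^4 - u^2) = (u + 1)*(u + 3)*(u^3 - u^2) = u*(u + 1)*(u + 3)*(u^2 - u) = u^2*(u + 1)*(u + 3)*(u - 1)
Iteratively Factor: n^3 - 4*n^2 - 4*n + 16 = (n - 2)*(n^2 - 2*n - 8) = (n - 2)*(n + 2)*(n - 4)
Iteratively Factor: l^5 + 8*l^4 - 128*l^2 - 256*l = (l + 4)*(l^4 + 4*l^3 - 16*l^2 - 64*l) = (l + 4)^2*(l^3 - 16*l) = (l + 4)^3*(l^2 - 4*l) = (l - 4)*(l + 4)^3*(l)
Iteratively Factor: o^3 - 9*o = (o + 3)*(o^2 - 3*o) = (o - 3)*(o + 3)*(o)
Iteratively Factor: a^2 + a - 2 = (a - 1)*(a + 2)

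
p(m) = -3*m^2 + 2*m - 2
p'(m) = 2 - 6*m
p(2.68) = -18.19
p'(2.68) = -14.08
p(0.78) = -2.27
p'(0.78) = -2.68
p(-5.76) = -113.05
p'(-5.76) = 36.56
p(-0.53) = -3.90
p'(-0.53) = 5.18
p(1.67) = -7.03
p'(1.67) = -8.02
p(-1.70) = -14.07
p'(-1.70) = 12.20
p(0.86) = -2.50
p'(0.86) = -3.16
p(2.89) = -21.28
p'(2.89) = -15.34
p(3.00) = -23.00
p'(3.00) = -16.00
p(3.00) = -23.00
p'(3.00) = -16.00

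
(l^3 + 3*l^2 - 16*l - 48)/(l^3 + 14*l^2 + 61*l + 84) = (l - 4)/(l + 7)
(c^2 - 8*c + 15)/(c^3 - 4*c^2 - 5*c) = (c - 3)/(c*(c + 1))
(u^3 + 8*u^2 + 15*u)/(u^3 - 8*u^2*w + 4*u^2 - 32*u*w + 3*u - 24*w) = u*(u + 5)/(u^2 - 8*u*w + u - 8*w)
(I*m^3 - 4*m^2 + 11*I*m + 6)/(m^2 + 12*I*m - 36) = (I*m^2 + 2*m - I)/(m + 6*I)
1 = 1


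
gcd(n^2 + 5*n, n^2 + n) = n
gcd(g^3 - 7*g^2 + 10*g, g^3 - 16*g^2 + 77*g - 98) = g - 2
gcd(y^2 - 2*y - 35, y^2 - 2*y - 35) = y^2 - 2*y - 35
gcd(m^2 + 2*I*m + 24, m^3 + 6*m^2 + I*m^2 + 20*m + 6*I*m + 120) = m - 4*I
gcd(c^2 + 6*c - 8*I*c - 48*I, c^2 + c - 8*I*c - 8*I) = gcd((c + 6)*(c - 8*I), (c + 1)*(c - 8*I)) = c - 8*I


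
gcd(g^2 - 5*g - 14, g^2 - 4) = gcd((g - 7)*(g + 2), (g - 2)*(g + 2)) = g + 2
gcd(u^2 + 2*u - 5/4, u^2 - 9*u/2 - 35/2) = u + 5/2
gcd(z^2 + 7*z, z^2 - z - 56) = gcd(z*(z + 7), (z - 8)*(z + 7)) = z + 7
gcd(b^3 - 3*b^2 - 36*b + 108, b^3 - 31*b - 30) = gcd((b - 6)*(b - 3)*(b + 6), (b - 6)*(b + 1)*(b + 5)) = b - 6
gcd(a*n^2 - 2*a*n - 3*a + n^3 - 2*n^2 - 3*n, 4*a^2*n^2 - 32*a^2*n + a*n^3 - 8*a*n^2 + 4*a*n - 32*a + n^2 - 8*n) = 1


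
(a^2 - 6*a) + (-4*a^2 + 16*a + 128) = -3*a^2 + 10*a + 128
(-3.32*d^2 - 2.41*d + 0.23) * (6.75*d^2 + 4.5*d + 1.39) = -22.41*d^4 - 31.2075*d^3 - 13.9073*d^2 - 2.3149*d + 0.3197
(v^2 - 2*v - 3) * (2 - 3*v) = -3*v^3 + 8*v^2 + 5*v - 6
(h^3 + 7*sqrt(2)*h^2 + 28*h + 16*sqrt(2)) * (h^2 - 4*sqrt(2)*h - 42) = h^5 + 3*sqrt(2)*h^4 - 70*h^3 - 390*sqrt(2)*h^2 - 1304*h - 672*sqrt(2)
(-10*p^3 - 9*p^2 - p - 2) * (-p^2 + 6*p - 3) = 10*p^5 - 51*p^4 - 23*p^3 + 23*p^2 - 9*p + 6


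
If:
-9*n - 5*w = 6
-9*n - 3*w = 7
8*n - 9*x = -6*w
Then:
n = -17/18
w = 1/2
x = -41/81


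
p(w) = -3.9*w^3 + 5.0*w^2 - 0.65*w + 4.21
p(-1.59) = 33.56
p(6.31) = -780.65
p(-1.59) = 33.56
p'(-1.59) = -46.13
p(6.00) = -662.09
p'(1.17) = -4.97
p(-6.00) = 1030.51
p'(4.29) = -173.08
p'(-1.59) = -46.13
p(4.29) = -214.48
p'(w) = -11.7*w^2 + 10.0*w - 0.65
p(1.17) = 4.05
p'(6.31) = -403.40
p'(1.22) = -5.86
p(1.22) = 3.78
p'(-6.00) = -481.85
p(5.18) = -407.06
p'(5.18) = -262.79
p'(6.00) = -361.85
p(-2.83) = 134.49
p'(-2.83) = -122.65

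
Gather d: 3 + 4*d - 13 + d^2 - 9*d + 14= d^2 - 5*d + 4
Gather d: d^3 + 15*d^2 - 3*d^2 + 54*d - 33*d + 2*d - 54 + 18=d^3 + 12*d^2 + 23*d - 36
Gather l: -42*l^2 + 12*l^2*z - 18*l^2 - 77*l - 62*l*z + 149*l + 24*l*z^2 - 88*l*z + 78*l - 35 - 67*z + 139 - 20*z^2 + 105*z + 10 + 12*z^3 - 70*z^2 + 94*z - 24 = l^2*(12*z - 60) + l*(24*z^2 - 150*z + 150) + 12*z^3 - 90*z^2 + 132*z + 90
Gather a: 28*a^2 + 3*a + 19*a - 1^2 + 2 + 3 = 28*a^2 + 22*a + 4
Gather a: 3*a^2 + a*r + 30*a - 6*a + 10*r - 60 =3*a^2 + a*(r + 24) + 10*r - 60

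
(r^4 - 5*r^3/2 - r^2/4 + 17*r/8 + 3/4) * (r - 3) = r^5 - 11*r^4/2 + 29*r^3/4 + 23*r^2/8 - 45*r/8 - 9/4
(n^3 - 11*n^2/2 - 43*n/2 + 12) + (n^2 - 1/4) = n^3 - 9*n^2/2 - 43*n/2 + 47/4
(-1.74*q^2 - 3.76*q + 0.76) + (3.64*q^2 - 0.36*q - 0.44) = 1.9*q^2 - 4.12*q + 0.32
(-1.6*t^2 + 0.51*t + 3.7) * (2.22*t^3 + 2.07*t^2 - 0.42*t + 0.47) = -3.552*t^5 - 2.1798*t^4 + 9.9417*t^3 + 6.6928*t^2 - 1.3143*t + 1.739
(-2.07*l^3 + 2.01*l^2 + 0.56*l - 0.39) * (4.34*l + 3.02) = -8.9838*l^4 + 2.472*l^3 + 8.5006*l^2 - 0.00139999999999985*l - 1.1778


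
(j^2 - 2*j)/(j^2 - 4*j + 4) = j/(j - 2)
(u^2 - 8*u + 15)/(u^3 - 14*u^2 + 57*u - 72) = (u - 5)/(u^2 - 11*u + 24)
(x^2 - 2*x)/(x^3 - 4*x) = 1/(x + 2)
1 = 1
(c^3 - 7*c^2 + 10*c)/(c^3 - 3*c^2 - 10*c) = (c - 2)/(c + 2)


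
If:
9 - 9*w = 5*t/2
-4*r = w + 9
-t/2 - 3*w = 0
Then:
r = -15/8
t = 9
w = -3/2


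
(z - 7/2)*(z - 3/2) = z^2 - 5*z + 21/4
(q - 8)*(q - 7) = q^2 - 15*q + 56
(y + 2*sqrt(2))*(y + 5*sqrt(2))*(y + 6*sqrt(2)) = y^3 + 13*sqrt(2)*y^2 + 104*y + 120*sqrt(2)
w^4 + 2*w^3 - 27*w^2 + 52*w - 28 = (w - 2)^2*(w - 1)*(w + 7)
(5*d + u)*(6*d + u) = 30*d^2 + 11*d*u + u^2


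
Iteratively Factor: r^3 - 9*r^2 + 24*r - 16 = (r - 4)*(r^2 - 5*r + 4) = (r - 4)*(r - 1)*(r - 4)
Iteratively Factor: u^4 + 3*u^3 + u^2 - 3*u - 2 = (u + 1)*(u^3 + 2*u^2 - u - 2) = (u + 1)*(u + 2)*(u^2 - 1) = (u - 1)*(u + 1)*(u + 2)*(u + 1)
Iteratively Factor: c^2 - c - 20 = (c - 5)*(c + 4)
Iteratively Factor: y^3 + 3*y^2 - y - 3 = (y + 3)*(y^2 - 1) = (y - 1)*(y + 3)*(y + 1)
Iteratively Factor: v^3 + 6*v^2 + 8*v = (v)*(v^2 + 6*v + 8) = v*(v + 2)*(v + 4)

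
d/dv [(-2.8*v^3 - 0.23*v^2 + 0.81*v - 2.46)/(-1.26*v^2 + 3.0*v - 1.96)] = (3.528*v^4 - 16.8*v^3 + 16.7946*v^2 - 5.2976*v + 5.7924)/(1.5876*v^4 - 7.56*v^3 + 13.9392*v^2 - 11.76*v + 3.8416)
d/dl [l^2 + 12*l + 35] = 2*l + 12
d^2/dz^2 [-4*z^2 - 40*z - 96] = -8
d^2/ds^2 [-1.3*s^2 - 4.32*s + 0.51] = -2.60000000000000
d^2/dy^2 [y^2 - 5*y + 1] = 2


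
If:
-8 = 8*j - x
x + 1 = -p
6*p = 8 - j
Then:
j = -62/47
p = 73/47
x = -120/47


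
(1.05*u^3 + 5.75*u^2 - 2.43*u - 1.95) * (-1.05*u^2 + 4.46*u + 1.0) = -1.1025*u^5 - 1.3545*u^4 + 29.2465*u^3 - 3.0403*u^2 - 11.127*u - 1.95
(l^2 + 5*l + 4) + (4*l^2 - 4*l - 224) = 5*l^2 + l - 220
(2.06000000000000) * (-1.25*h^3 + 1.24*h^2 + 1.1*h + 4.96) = -2.575*h^3 + 2.5544*h^2 + 2.266*h + 10.2176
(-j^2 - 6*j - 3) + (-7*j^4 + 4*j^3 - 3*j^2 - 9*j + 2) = -7*j^4 + 4*j^3 - 4*j^2 - 15*j - 1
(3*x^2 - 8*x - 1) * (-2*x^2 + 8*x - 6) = -6*x^4 + 40*x^3 - 80*x^2 + 40*x + 6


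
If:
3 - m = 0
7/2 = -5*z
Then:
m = 3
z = -7/10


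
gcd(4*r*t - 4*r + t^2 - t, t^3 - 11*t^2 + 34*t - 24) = t - 1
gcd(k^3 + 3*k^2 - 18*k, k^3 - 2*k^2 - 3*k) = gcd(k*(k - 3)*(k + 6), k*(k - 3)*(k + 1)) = k^2 - 3*k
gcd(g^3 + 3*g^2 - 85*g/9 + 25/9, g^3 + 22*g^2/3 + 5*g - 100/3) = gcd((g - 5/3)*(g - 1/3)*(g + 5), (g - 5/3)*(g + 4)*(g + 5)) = g^2 + 10*g/3 - 25/3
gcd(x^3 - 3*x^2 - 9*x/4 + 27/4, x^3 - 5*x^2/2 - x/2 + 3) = x - 3/2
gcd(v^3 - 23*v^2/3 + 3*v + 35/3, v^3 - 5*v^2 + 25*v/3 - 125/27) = v - 5/3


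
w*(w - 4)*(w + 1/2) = w^3 - 7*w^2/2 - 2*w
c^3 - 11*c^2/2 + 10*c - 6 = (c - 2)^2*(c - 3/2)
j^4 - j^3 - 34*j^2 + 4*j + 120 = (j - 6)*(j - 2)*(j + 2)*(j + 5)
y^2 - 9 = (y - 3)*(y + 3)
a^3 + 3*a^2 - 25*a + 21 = (a - 3)*(a - 1)*(a + 7)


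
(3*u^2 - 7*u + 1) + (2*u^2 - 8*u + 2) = 5*u^2 - 15*u + 3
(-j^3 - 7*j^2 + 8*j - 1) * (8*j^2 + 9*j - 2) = -8*j^5 - 65*j^4 + 3*j^3 + 78*j^2 - 25*j + 2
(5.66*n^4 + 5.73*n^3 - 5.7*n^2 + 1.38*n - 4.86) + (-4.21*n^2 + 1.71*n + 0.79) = 5.66*n^4 + 5.73*n^3 - 9.91*n^2 + 3.09*n - 4.07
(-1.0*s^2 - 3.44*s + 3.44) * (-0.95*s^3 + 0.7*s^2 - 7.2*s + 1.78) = 0.95*s^5 + 2.568*s^4 + 1.524*s^3 + 25.396*s^2 - 30.8912*s + 6.1232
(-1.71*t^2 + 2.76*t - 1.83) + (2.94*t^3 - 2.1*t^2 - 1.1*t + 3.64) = 2.94*t^3 - 3.81*t^2 + 1.66*t + 1.81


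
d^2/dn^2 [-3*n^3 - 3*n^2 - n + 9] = -18*n - 6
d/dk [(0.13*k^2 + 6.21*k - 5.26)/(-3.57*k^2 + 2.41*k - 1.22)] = (22.483*k^2 - 37.8736*k + 5.1004)/(12.7449*k^4 - 17.2074*k^3 + 14.5189*k^2 - 5.8804*k + 1.4884)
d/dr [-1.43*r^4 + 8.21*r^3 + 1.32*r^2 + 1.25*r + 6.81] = -5.72*r^3 + 24.63*r^2 + 2.64*r + 1.25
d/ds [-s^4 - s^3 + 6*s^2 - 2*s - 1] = -4*s^3 - 3*s^2 + 12*s - 2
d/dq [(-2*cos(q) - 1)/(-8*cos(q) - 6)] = -sin(q)/(4*cos(q) + 3)^2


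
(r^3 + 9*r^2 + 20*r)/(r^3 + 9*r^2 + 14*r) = (r^2 + 9*r + 20)/(r^2 + 9*r + 14)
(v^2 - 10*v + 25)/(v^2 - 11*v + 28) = (v^2 - 10*v + 25)/(v^2 - 11*v + 28)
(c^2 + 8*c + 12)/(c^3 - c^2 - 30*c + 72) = (c + 2)/(c^2 - 7*c + 12)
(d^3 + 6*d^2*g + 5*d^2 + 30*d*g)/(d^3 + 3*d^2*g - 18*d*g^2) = (d + 5)/(d - 3*g)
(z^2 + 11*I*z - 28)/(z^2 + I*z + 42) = (z + 4*I)/(z - 6*I)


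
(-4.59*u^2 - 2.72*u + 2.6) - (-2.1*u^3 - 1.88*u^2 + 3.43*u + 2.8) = 2.1*u^3 - 2.71*u^2 - 6.15*u - 0.2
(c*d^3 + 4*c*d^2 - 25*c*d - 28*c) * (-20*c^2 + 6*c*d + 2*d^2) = -20*c^3*d^3 - 80*c^3*d^2 + 500*c^3*d + 560*c^3 + 6*c^2*d^4 + 24*c^2*d^3 - 150*c^2*d^2 - 168*c^2*d + 2*c*d^5 + 8*c*d^4 - 50*c*d^3 - 56*c*d^2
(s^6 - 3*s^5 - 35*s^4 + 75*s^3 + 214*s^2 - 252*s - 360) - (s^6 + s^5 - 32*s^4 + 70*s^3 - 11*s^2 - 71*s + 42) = -4*s^5 - 3*s^4 + 5*s^3 + 225*s^2 - 181*s - 402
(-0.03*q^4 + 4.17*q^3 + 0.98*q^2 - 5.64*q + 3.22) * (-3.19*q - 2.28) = 0.0957*q^5 - 13.2339*q^4 - 12.6338*q^3 + 15.7572*q^2 + 2.5874*q - 7.3416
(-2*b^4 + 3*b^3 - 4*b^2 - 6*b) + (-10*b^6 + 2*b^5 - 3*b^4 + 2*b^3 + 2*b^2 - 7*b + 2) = -10*b^6 + 2*b^5 - 5*b^4 + 5*b^3 - 2*b^2 - 13*b + 2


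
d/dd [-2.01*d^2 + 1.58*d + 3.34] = 1.58 - 4.02*d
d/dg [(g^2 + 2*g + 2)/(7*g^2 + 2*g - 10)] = 12*(-g^2 - 4*g - 2)/(49*g^4 + 28*g^3 - 136*g^2 - 40*g + 100)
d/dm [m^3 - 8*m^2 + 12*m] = 3*m^2 - 16*m + 12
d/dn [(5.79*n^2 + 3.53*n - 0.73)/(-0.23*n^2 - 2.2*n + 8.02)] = (-11.9261*n^2 + 92.5358*n + 26.7046)/(0.0529*n^4 + 1.012*n^3 + 1.1508*n^2 - 35.288*n + 64.3204)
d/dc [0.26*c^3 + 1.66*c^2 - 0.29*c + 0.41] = 0.78*c^2 + 3.32*c - 0.29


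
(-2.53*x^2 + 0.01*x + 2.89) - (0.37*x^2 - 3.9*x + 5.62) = -2.9*x^2 + 3.91*x - 2.73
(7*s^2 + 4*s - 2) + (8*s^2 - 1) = 15*s^2 + 4*s - 3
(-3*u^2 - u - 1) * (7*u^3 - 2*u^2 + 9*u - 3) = -21*u^5 - u^4 - 32*u^3 + 2*u^2 - 6*u + 3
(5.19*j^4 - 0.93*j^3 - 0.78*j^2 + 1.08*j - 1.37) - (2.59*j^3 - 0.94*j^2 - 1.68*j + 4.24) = 5.19*j^4 - 3.52*j^3 + 0.16*j^2 + 2.76*j - 5.61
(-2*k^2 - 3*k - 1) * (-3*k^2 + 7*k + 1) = 6*k^4 - 5*k^3 - 20*k^2 - 10*k - 1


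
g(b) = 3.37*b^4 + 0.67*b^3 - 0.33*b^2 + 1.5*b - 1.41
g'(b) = 13.48*b^3 + 2.01*b^2 - 0.66*b + 1.5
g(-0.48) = -2.10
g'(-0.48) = 0.79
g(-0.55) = -2.14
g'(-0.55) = 0.23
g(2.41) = 123.35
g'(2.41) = 200.27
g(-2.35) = 87.33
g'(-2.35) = -160.79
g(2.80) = 222.05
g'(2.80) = 311.32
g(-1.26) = 3.33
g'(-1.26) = -21.44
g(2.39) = 119.39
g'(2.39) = 195.43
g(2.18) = 83.35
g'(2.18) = 149.27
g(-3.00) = 246.00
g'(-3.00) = -342.39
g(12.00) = 71007.15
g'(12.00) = 23576.46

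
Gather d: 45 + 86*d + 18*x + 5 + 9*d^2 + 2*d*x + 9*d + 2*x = 9*d^2 + d*(2*x + 95) + 20*x + 50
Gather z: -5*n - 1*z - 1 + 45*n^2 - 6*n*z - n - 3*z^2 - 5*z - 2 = 45*n^2 - 6*n - 3*z^2 + z*(-6*n - 6) - 3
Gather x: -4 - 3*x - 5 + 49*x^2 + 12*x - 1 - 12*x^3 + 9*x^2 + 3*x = -12*x^3 + 58*x^2 + 12*x - 10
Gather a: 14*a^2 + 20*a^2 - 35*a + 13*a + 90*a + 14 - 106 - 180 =34*a^2 + 68*a - 272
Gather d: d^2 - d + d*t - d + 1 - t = d^2 + d*(t - 2) - t + 1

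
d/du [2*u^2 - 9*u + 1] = 4*u - 9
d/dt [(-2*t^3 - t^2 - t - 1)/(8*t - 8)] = (-4*t^3 + 5*t^2 + 2*t + 2)/(8*(t^2 - 2*t + 1))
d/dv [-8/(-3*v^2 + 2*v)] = 16*(1 - 3*v)/(v^2*(3*v - 2)^2)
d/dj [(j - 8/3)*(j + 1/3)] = 2*j - 7/3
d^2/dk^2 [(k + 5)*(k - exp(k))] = -k*exp(k) - 7*exp(k) + 2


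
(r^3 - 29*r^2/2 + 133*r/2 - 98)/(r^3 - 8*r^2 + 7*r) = (r^2 - 15*r/2 + 14)/(r*(r - 1))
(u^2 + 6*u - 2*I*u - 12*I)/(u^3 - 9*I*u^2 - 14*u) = (u + 6)/(u*(u - 7*I))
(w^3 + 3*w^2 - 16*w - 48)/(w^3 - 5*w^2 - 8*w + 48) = (w + 4)/(w - 4)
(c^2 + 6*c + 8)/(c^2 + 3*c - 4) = (c + 2)/(c - 1)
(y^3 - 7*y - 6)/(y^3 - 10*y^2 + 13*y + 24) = (y + 2)/(y - 8)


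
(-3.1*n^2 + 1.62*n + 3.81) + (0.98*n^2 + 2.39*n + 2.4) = -2.12*n^2 + 4.01*n + 6.21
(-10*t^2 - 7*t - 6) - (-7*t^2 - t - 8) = -3*t^2 - 6*t + 2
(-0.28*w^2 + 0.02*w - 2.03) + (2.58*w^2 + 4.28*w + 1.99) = 2.3*w^2 + 4.3*w - 0.0399999999999998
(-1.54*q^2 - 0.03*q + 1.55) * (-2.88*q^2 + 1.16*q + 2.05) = 4.4352*q^4 - 1.7*q^3 - 7.6558*q^2 + 1.7365*q + 3.1775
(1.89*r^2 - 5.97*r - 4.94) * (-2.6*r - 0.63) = -4.914*r^3 + 14.3313*r^2 + 16.6051*r + 3.1122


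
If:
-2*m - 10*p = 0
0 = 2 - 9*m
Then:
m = 2/9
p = -2/45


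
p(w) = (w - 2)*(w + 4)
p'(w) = 2*w + 2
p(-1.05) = -9.00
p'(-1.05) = -0.10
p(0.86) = -5.54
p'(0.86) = 3.72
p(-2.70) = -6.11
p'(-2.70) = -3.40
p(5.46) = 32.73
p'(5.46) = 12.92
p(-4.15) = 0.92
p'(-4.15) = -6.30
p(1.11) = -4.55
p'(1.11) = 4.22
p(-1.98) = -8.04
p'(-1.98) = -1.96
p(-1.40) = -8.84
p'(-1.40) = -0.80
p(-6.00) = 16.00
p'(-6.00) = -10.00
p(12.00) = 160.00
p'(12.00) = 26.00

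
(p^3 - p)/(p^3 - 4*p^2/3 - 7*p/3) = 3*(p - 1)/(3*p - 7)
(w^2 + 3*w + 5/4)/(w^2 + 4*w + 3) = (w^2 + 3*w + 5/4)/(w^2 + 4*w + 3)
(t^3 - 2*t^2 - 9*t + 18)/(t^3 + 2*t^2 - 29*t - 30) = (t^3 - 2*t^2 - 9*t + 18)/(t^3 + 2*t^2 - 29*t - 30)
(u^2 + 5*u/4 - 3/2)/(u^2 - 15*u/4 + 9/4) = (u + 2)/(u - 3)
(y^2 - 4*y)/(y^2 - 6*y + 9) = y*(y - 4)/(y^2 - 6*y + 9)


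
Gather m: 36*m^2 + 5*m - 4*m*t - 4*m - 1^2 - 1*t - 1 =36*m^2 + m*(1 - 4*t) - t - 2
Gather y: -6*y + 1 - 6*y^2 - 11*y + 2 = -6*y^2 - 17*y + 3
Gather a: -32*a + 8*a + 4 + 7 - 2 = 9 - 24*a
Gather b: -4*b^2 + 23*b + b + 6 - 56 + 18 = -4*b^2 + 24*b - 32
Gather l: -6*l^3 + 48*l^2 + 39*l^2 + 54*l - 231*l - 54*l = -6*l^3 + 87*l^2 - 231*l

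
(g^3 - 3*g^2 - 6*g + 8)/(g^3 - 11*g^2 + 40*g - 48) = (g^2 + g - 2)/(g^2 - 7*g + 12)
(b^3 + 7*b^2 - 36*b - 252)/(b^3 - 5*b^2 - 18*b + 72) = (b^2 + 13*b + 42)/(b^2 + b - 12)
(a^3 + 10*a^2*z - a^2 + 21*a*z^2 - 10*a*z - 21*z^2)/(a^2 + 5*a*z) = (a^3 + 10*a^2*z - a^2 + 21*a*z^2 - 10*a*z - 21*z^2)/(a*(a + 5*z))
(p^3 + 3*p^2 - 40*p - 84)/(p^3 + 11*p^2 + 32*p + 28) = (p - 6)/(p + 2)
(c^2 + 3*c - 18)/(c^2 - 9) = (c + 6)/(c + 3)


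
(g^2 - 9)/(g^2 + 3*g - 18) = (g + 3)/(g + 6)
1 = 1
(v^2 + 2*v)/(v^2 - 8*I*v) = (v + 2)/(v - 8*I)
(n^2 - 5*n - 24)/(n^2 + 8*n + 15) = (n - 8)/(n + 5)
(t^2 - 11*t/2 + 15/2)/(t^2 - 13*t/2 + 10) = (t - 3)/(t - 4)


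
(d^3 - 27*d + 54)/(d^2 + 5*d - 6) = (d^2 - 6*d + 9)/(d - 1)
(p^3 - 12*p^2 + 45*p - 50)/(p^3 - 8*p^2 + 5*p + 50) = (p - 2)/(p + 2)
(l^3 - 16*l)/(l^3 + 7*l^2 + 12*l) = (l - 4)/(l + 3)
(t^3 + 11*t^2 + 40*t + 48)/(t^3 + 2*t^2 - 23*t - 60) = (t + 4)/(t - 5)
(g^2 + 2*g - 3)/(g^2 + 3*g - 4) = (g + 3)/(g + 4)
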